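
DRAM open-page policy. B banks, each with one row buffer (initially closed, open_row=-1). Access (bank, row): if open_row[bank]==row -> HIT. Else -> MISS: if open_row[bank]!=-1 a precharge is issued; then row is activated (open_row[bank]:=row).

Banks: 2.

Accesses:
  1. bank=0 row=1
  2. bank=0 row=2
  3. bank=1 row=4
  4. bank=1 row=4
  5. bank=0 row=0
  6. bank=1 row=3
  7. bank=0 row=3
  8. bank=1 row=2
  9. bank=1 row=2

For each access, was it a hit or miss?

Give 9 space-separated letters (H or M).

Acc 1: bank0 row1 -> MISS (open row1); precharges=0
Acc 2: bank0 row2 -> MISS (open row2); precharges=1
Acc 3: bank1 row4 -> MISS (open row4); precharges=1
Acc 4: bank1 row4 -> HIT
Acc 5: bank0 row0 -> MISS (open row0); precharges=2
Acc 6: bank1 row3 -> MISS (open row3); precharges=3
Acc 7: bank0 row3 -> MISS (open row3); precharges=4
Acc 8: bank1 row2 -> MISS (open row2); precharges=5
Acc 9: bank1 row2 -> HIT

Answer: M M M H M M M M H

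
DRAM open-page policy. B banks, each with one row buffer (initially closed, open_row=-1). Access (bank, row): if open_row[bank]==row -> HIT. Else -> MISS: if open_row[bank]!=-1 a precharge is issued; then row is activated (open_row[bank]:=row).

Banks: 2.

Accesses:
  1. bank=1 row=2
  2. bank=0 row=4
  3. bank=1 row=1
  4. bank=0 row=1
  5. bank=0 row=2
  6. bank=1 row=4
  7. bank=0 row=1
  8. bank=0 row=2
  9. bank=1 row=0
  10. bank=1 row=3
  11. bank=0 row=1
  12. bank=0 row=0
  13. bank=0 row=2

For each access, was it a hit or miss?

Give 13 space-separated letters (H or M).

Answer: M M M M M M M M M M M M M

Derivation:
Acc 1: bank1 row2 -> MISS (open row2); precharges=0
Acc 2: bank0 row4 -> MISS (open row4); precharges=0
Acc 3: bank1 row1 -> MISS (open row1); precharges=1
Acc 4: bank0 row1 -> MISS (open row1); precharges=2
Acc 5: bank0 row2 -> MISS (open row2); precharges=3
Acc 6: bank1 row4 -> MISS (open row4); precharges=4
Acc 7: bank0 row1 -> MISS (open row1); precharges=5
Acc 8: bank0 row2 -> MISS (open row2); precharges=6
Acc 9: bank1 row0 -> MISS (open row0); precharges=7
Acc 10: bank1 row3 -> MISS (open row3); precharges=8
Acc 11: bank0 row1 -> MISS (open row1); precharges=9
Acc 12: bank0 row0 -> MISS (open row0); precharges=10
Acc 13: bank0 row2 -> MISS (open row2); precharges=11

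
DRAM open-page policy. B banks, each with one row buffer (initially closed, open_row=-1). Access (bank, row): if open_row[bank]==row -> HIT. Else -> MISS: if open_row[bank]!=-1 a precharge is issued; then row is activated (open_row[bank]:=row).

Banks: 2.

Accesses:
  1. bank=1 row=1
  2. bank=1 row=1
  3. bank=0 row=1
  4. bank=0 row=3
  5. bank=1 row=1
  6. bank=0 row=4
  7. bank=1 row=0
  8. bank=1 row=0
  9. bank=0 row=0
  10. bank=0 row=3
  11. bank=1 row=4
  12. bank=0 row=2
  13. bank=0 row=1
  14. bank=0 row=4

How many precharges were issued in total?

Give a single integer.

Acc 1: bank1 row1 -> MISS (open row1); precharges=0
Acc 2: bank1 row1 -> HIT
Acc 3: bank0 row1 -> MISS (open row1); precharges=0
Acc 4: bank0 row3 -> MISS (open row3); precharges=1
Acc 5: bank1 row1 -> HIT
Acc 6: bank0 row4 -> MISS (open row4); precharges=2
Acc 7: bank1 row0 -> MISS (open row0); precharges=3
Acc 8: bank1 row0 -> HIT
Acc 9: bank0 row0 -> MISS (open row0); precharges=4
Acc 10: bank0 row3 -> MISS (open row3); precharges=5
Acc 11: bank1 row4 -> MISS (open row4); precharges=6
Acc 12: bank0 row2 -> MISS (open row2); precharges=7
Acc 13: bank0 row1 -> MISS (open row1); precharges=8
Acc 14: bank0 row4 -> MISS (open row4); precharges=9

Answer: 9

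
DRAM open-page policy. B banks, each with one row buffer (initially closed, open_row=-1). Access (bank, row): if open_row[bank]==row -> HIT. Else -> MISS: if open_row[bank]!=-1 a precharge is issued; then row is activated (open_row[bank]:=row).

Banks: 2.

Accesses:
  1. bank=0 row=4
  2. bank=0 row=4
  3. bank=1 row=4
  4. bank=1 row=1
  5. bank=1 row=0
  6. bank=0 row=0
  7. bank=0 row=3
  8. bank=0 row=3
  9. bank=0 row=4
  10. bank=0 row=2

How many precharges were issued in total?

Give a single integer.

Acc 1: bank0 row4 -> MISS (open row4); precharges=0
Acc 2: bank0 row4 -> HIT
Acc 3: bank1 row4 -> MISS (open row4); precharges=0
Acc 4: bank1 row1 -> MISS (open row1); precharges=1
Acc 5: bank1 row0 -> MISS (open row0); precharges=2
Acc 6: bank0 row0 -> MISS (open row0); precharges=3
Acc 7: bank0 row3 -> MISS (open row3); precharges=4
Acc 8: bank0 row3 -> HIT
Acc 9: bank0 row4 -> MISS (open row4); precharges=5
Acc 10: bank0 row2 -> MISS (open row2); precharges=6

Answer: 6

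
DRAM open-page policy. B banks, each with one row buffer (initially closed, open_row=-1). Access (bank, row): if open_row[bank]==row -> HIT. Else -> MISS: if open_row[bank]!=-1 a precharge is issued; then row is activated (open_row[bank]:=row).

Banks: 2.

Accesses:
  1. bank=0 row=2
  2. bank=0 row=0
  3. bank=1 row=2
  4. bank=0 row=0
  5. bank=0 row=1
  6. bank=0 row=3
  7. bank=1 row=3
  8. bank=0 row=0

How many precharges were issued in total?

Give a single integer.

Answer: 5

Derivation:
Acc 1: bank0 row2 -> MISS (open row2); precharges=0
Acc 2: bank0 row0 -> MISS (open row0); precharges=1
Acc 3: bank1 row2 -> MISS (open row2); precharges=1
Acc 4: bank0 row0 -> HIT
Acc 5: bank0 row1 -> MISS (open row1); precharges=2
Acc 6: bank0 row3 -> MISS (open row3); precharges=3
Acc 7: bank1 row3 -> MISS (open row3); precharges=4
Acc 8: bank0 row0 -> MISS (open row0); precharges=5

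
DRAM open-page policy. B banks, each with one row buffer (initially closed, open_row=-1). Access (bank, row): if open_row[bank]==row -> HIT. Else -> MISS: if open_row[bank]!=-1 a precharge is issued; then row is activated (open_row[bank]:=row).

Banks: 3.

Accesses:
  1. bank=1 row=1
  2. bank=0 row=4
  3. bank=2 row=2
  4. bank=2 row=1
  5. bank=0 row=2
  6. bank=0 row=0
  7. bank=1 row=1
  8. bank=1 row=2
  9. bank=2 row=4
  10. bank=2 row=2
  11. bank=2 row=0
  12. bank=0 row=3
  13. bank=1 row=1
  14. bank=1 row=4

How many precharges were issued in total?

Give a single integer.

Acc 1: bank1 row1 -> MISS (open row1); precharges=0
Acc 2: bank0 row4 -> MISS (open row4); precharges=0
Acc 3: bank2 row2 -> MISS (open row2); precharges=0
Acc 4: bank2 row1 -> MISS (open row1); precharges=1
Acc 5: bank0 row2 -> MISS (open row2); precharges=2
Acc 6: bank0 row0 -> MISS (open row0); precharges=3
Acc 7: bank1 row1 -> HIT
Acc 8: bank1 row2 -> MISS (open row2); precharges=4
Acc 9: bank2 row4 -> MISS (open row4); precharges=5
Acc 10: bank2 row2 -> MISS (open row2); precharges=6
Acc 11: bank2 row0 -> MISS (open row0); precharges=7
Acc 12: bank0 row3 -> MISS (open row3); precharges=8
Acc 13: bank1 row1 -> MISS (open row1); precharges=9
Acc 14: bank1 row4 -> MISS (open row4); precharges=10

Answer: 10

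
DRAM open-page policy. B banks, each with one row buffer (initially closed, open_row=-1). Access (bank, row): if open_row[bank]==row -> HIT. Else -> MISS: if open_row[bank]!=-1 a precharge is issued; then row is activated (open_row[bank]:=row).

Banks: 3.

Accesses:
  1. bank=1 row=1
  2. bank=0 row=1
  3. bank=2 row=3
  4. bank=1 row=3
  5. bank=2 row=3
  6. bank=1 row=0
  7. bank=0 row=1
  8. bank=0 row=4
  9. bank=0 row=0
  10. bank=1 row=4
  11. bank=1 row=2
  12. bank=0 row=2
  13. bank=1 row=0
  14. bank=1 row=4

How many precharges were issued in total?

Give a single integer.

Acc 1: bank1 row1 -> MISS (open row1); precharges=0
Acc 2: bank0 row1 -> MISS (open row1); precharges=0
Acc 3: bank2 row3 -> MISS (open row3); precharges=0
Acc 4: bank1 row3 -> MISS (open row3); precharges=1
Acc 5: bank2 row3 -> HIT
Acc 6: bank1 row0 -> MISS (open row0); precharges=2
Acc 7: bank0 row1 -> HIT
Acc 8: bank0 row4 -> MISS (open row4); precharges=3
Acc 9: bank0 row0 -> MISS (open row0); precharges=4
Acc 10: bank1 row4 -> MISS (open row4); precharges=5
Acc 11: bank1 row2 -> MISS (open row2); precharges=6
Acc 12: bank0 row2 -> MISS (open row2); precharges=7
Acc 13: bank1 row0 -> MISS (open row0); precharges=8
Acc 14: bank1 row4 -> MISS (open row4); precharges=9

Answer: 9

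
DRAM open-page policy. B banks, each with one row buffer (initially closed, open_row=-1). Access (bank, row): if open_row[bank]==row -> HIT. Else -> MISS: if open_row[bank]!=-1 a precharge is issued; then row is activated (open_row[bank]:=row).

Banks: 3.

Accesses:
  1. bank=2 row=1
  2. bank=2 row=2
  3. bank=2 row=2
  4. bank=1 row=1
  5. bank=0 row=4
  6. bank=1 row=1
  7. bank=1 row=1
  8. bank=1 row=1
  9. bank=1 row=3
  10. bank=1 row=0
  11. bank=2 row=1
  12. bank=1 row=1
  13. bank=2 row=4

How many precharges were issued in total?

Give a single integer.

Answer: 6

Derivation:
Acc 1: bank2 row1 -> MISS (open row1); precharges=0
Acc 2: bank2 row2 -> MISS (open row2); precharges=1
Acc 3: bank2 row2 -> HIT
Acc 4: bank1 row1 -> MISS (open row1); precharges=1
Acc 5: bank0 row4 -> MISS (open row4); precharges=1
Acc 6: bank1 row1 -> HIT
Acc 7: bank1 row1 -> HIT
Acc 8: bank1 row1 -> HIT
Acc 9: bank1 row3 -> MISS (open row3); precharges=2
Acc 10: bank1 row0 -> MISS (open row0); precharges=3
Acc 11: bank2 row1 -> MISS (open row1); precharges=4
Acc 12: bank1 row1 -> MISS (open row1); precharges=5
Acc 13: bank2 row4 -> MISS (open row4); precharges=6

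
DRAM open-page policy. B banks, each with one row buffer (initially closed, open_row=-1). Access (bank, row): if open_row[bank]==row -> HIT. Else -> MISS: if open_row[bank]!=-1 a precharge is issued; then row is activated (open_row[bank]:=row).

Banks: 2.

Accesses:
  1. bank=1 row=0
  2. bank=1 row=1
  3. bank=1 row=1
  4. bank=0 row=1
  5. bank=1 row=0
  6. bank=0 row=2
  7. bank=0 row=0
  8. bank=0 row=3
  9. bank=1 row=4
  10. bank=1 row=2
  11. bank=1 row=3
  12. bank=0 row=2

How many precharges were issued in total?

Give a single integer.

Answer: 9

Derivation:
Acc 1: bank1 row0 -> MISS (open row0); precharges=0
Acc 2: bank1 row1 -> MISS (open row1); precharges=1
Acc 3: bank1 row1 -> HIT
Acc 4: bank0 row1 -> MISS (open row1); precharges=1
Acc 5: bank1 row0 -> MISS (open row0); precharges=2
Acc 6: bank0 row2 -> MISS (open row2); precharges=3
Acc 7: bank0 row0 -> MISS (open row0); precharges=4
Acc 8: bank0 row3 -> MISS (open row3); precharges=5
Acc 9: bank1 row4 -> MISS (open row4); precharges=6
Acc 10: bank1 row2 -> MISS (open row2); precharges=7
Acc 11: bank1 row3 -> MISS (open row3); precharges=8
Acc 12: bank0 row2 -> MISS (open row2); precharges=9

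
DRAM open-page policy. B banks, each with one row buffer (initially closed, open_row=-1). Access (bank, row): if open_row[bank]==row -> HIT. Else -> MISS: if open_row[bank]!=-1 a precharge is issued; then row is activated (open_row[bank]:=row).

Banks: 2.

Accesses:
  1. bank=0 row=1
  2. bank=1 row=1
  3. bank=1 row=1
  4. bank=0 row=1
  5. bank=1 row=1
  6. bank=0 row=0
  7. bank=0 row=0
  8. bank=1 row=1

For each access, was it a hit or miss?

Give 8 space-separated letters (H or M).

Acc 1: bank0 row1 -> MISS (open row1); precharges=0
Acc 2: bank1 row1 -> MISS (open row1); precharges=0
Acc 3: bank1 row1 -> HIT
Acc 4: bank0 row1 -> HIT
Acc 5: bank1 row1 -> HIT
Acc 6: bank0 row0 -> MISS (open row0); precharges=1
Acc 7: bank0 row0 -> HIT
Acc 8: bank1 row1 -> HIT

Answer: M M H H H M H H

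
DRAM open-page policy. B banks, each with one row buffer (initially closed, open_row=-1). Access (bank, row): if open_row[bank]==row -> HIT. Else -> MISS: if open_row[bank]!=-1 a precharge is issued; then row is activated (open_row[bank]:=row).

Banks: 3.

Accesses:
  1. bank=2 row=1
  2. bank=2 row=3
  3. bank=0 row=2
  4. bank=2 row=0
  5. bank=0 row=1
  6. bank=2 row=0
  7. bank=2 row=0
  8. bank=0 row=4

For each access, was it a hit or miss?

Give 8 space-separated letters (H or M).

Acc 1: bank2 row1 -> MISS (open row1); precharges=0
Acc 2: bank2 row3 -> MISS (open row3); precharges=1
Acc 3: bank0 row2 -> MISS (open row2); precharges=1
Acc 4: bank2 row0 -> MISS (open row0); precharges=2
Acc 5: bank0 row1 -> MISS (open row1); precharges=3
Acc 6: bank2 row0 -> HIT
Acc 7: bank2 row0 -> HIT
Acc 8: bank0 row4 -> MISS (open row4); precharges=4

Answer: M M M M M H H M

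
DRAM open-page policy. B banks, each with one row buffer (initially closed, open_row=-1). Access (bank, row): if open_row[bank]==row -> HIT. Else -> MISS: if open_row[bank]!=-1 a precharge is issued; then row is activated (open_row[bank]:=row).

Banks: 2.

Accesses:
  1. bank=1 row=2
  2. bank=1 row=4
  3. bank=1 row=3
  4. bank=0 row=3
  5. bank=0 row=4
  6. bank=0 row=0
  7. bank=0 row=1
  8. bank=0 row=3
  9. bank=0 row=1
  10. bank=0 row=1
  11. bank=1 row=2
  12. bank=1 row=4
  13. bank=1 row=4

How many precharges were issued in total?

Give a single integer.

Answer: 9

Derivation:
Acc 1: bank1 row2 -> MISS (open row2); precharges=0
Acc 2: bank1 row4 -> MISS (open row4); precharges=1
Acc 3: bank1 row3 -> MISS (open row3); precharges=2
Acc 4: bank0 row3 -> MISS (open row3); precharges=2
Acc 5: bank0 row4 -> MISS (open row4); precharges=3
Acc 6: bank0 row0 -> MISS (open row0); precharges=4
Acc 7: bank0 row1 -> MISS (open row1); precharges=5
Acc 8: bank0 row3 -> MISS (open row3); precharges=6
Acc 9: bank0 row1 -> MISS (open row1); precharges=7
Acc 10: bank0 row1 -> HIT
Acc 11: bank1 row2 -> MISS (open row2); precharges=8
Acc 12: bank1 row4 -> MISS (open row4); precharges=9
Acc 13: bank1 row4 -> HIT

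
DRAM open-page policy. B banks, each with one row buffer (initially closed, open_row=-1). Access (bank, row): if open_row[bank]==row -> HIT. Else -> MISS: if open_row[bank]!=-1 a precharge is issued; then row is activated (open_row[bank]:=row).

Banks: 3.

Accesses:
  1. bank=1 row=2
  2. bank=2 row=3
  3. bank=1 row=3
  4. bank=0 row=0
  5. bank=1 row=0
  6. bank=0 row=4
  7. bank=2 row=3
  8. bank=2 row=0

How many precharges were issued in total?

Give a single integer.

Acc 1: bank1 row2 -> MISS (open row2); precharges=0
Acc 2: bank2 row3 -> MISS (open row3); precharges=0
Acc 3: bank1 row3 -> MISS (open row3); precharges=1
Acc 4: bank0 row0 -> MISS (open row0); precharges=1
Acc 5: bank1 row0 -> MISS (open row0); precharges=2
Acc 6: bank0 row4 -> MISS (open row4); precharges=3
Acc 7: bank2 row3 -> HIT
Acc 8: bank2 row0 -> MISS (open row0); precharges=4

Answer: 4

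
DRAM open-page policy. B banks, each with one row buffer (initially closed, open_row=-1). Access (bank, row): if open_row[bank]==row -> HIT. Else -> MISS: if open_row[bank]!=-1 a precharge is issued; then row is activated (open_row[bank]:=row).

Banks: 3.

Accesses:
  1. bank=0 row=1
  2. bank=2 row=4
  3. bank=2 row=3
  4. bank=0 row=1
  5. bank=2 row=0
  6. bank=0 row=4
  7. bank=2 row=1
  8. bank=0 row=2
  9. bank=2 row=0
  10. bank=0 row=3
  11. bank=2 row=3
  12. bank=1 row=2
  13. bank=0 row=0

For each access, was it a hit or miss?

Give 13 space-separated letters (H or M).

Answer: M M M H M M M M M M M M M

Derivation:
Acc 1: bank0 row1 -> MISS (open row1); precharges=0
Acc 2: bank2 row4 -> MISS (open row4); precharges=0
Acc 3: bank2 row3 -> MISS (open row3); precharges=1
Acc 4: bank0 row1 -> HIT
Acc 5: bank2 row0 -> MISS (open row0); precharges=2
Acc 6: bank0 row4 -> MISS (open row4); precharges=3
Acc 7: bank2 row1 -> MISS (open row1); precharges=4
Acc 8: bank0 row2 -> MISS (open row2); precharges=5
Acc 9: bank2 row0 -> MISS (open row0); precharges=6
Acc 10: bank0 row3 -> MISS (open row3); precharges=7
Acc 11: bank2 row3 -> MISS (open row3); precharges=8
Acc 12: bank1 row2 -> MISS (open row2); precharges=8
Acc 13: bank0 row0 -> MISS (open row0); precharges=9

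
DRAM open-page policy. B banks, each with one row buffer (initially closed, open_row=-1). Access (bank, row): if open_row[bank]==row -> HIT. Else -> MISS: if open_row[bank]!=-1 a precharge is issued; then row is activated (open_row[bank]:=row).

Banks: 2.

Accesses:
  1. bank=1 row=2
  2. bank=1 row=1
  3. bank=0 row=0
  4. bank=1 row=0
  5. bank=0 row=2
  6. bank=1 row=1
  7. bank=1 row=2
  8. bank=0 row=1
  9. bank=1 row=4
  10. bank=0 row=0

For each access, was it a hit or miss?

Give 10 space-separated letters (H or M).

Acc 1: bank1 row2 -> MISS (open row2); precharges=0
Acc 2: bank1 row1 -> MISS (open row1); precharges=1
Acc 3: bank0 row0 -> MISS (open row0); precharges=1
Acc 4: bank1 row0 -> MISS (open row0); precharges=2
Acc 5: bank0 row2 -> MISS (open row2); precharges=3
Acc 6: bank1 row1 -> MISS (open row1); precharges=4
Acc 7: bank1 row2 -> MISS (open row2); precharges=5
Acc 8: bank0 row1 -> MISS (open row1); precharges=6
Acc 9: bank1 row4 -> MISS (open row4); precharges=7
Acc 10: bank0 row0 -> MISS (open row0); precharges=8

Answer: M M M M M M M M M M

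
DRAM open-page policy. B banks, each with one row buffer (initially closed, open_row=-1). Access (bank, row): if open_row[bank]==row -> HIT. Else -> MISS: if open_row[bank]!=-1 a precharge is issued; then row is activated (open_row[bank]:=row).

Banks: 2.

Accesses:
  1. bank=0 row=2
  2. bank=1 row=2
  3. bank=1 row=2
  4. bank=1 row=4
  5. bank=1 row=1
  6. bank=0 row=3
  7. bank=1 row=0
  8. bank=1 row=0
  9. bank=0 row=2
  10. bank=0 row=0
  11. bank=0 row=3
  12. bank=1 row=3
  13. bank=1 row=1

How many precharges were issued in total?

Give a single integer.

Answer: 9

Derivation:
Acc 1: bank0 row2 -> MISS (open row2); precharges=0
Acc 2: bank1 row2 -> MISS (open row2); precharges=0
Acc 3: bank1 row2 -> HIT
Acc 4: bank1 row4 -> MISS (open row4); precharges=1
Acc 5: bank1 row1 -> MISS (open row1); precharges=2
Acc 6: bank0 row3 -> MISS (open row3); precharges=3
Acc 7: bank1 row0 -> MISS (open row0); precharges=4
Acc 8: bank1 row0 -> HIT
Acc 9: bank0 row2 -> MISS (open row2); precharges=5
Acc 10: bank0 row0 -> MISS (open row0); precharges=6
Acc 11: bank0 row3 -> MISS (open row3); precharges=7
Acc 12: bank1 row3 -> MISS (open row3); precharges=8
Acc 13: bank1 row1 -> MISS (open row1); precharges=9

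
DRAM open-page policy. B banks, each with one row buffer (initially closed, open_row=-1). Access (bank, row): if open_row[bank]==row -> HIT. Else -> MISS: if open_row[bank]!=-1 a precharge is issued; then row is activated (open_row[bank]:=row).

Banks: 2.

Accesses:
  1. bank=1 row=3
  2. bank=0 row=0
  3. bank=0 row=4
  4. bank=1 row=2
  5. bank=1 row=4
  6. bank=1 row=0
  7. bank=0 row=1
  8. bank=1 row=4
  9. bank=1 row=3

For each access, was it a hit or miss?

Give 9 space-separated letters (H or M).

Acc 1: bank1 row3 -> MISS (open row3); precharges=0
Acc 2: bank0 row0 -> MISS (open row0); precharges=0
Acc 3: bank0 row4 -> MISS (open row4); precharges=1
Acc 4: bank1 row2 -> MISS (open row2); precharges=2
Acc 5: bank1 row4 -> MISS (open row4); precharges=3
Acc 6: bank1 row0 -> MISS (open row0); precharges=4
Acc 7: bank0 row1 -> MISS (open row1); precharges=5
Acc 8: bank1 row4 -> MISS (open row4); precharges=6
Acc 9: bank1 row3 -> MISS (open row3); precharges=7

Answer: M M M M M M M M M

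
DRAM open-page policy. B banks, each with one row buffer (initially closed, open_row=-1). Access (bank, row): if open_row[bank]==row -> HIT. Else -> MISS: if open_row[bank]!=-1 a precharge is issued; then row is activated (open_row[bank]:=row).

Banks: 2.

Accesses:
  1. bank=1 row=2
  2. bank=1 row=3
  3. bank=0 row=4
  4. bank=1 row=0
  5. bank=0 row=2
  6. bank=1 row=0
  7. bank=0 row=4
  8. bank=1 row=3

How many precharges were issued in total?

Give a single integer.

Answer: 5

Derivation:
Acc 1: bank1 row2 -> MISS (open row2); precharges=0
Acc 2: bank1 row3 -> MISS (open row3); precharges=1
Acc 3: bank0 row4 -> MISS (open row4); precharges=1
Acc 4: bank1 row0 -> MISS (open row0); precharges=2
Acc 5: bank0 row2 -> MISS (open row2); precharges=3
Acc 6: bank1 row0 -> HIT
Acc 7: bank0 row4 -> MISS (open row4); precharges=4
Acc 8: bank1 row3 -> MISS (open row3); precharges=5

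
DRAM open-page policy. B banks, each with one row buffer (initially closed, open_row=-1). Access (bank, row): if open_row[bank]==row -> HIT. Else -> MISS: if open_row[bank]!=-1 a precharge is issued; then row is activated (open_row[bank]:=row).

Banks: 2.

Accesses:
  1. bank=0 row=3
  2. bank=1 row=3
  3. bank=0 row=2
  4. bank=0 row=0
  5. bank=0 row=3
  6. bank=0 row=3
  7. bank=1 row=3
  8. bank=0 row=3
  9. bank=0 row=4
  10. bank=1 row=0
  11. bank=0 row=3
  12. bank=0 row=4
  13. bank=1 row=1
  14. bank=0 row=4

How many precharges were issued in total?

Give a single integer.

Acc 1: bank0 row3 -> MISS (open row3); precharges=0
Acc 2: bank1 row3 -> MISS (open row3); precharges=0
Acc 3: bank0 row2 -> MISS (open row2); precharges=1
Acc 4: bank0 row0 -> MISS (open row0); precharges=2
Acc 5: bank0 row3 -> MISS (open row3); precharges=3
Acc 6: bank0 row3 -> HIT
Acc 7: bank1 row3 -> HIT
Acc 8: bank0 row3 -> HIT
Acc 9: bank0 row4 -> MISS (open row4); precharges=4
Acc 10: bank1 row0 -> MISS (open row0); precharges=5
Acc 11: bank0 row3 -> MISS (open row3); precharges=6
Acc 12: bank0 row4 -> MISS (open row4); precharges=7
Acc 13: bank1 row1 -> MISS (open row1); precharges=8
Acc 14: bank0 row4 -> HIT

Answer: 8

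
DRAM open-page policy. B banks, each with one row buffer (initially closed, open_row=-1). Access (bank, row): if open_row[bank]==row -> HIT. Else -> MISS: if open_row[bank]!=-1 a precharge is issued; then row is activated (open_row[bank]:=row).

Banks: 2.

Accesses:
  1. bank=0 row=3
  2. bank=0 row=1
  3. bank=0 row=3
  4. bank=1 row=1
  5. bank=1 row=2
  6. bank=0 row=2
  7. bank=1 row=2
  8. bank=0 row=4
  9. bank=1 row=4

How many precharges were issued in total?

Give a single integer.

Answer: 6

Derivation:
Acc 1: bank0 row3 -> MISS (open row3); precharges=0
Acc 2: bank0 row1 -> MISS (open row1); precharges=1
Acc 3: bank0 row3 -> MISS (open row3); precharges=2
Acc 4: bank1 row1 -> MISS (open row1); precharges=2
Acc 5: bank1 row2 -> MISS (open row2); precharges=3
Acc 6: bank0 row2 -> MISS (open row2); precharges=4
Acc 7: bank1 row2 -> HIT
Acc 8: bank0 row4 -> MISS (open row4); precharges=5
Acc 9: bank1 row4 -> MISS (open row4); precharges=6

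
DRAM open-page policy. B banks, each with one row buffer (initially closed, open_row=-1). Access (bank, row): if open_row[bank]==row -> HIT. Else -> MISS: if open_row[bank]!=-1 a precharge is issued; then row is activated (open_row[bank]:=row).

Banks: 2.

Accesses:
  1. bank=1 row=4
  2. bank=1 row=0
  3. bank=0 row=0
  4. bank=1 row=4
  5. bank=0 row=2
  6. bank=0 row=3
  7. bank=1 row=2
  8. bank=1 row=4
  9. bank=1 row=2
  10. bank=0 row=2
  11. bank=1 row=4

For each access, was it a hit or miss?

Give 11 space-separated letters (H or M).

Answer: M M M M M M M M M M M

Derivation:
Acc 1: bank1 row4 -> MISS (open row4); precharges=0
Acc 2: bank1 row0 -> MISS (open row0); precharges=1
Acc 3: bank0 row0 -> MISS (open row0); precharges=1
Acc 4: bank1 row4 -> MISS (open row4); precharges=2
Acc 5: bank0 row2 -> MISS (open row2); precharges=3
Acc 6: bank0 row3 -> MISS (open row3); precharges=4
Acc 7: bank1 row2 -> MISS (open row2); precharges=5
Acc 8: bank1 row4 -> MISS (open row4); precharges=6
Acc 9: bank1 row2 -> MISS (open row2); precharges=7
Acc 10: bank0 row2 -> MISS (open row2); precharges=8
Acc 11: bank1 row4 -> MISS (open row4); precharges=9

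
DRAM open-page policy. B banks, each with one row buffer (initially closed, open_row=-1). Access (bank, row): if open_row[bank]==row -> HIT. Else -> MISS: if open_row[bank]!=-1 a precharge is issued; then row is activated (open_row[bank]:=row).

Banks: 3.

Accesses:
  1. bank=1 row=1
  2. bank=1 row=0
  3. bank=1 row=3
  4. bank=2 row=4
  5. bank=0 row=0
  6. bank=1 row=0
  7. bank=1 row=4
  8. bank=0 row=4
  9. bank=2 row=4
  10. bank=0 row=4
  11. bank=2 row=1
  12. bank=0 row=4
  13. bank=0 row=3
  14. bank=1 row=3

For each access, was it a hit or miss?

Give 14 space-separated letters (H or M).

Acc 1: bank1 row1 -> MISS (open row1); precharges=0
Acc 2: bank1 row0 -> MISS (open row0); precharges=1
Acc 3: bank1 row3 -> MISS (open row3); precharges=2
Acc 4: bank2 row4 -> MISS (open row4); precharges=2
Acc 5: bank0 row0 -> MISS (open row0); precharges=2
Acc 6: bank1 row0 -> MISS (open row0); precharges=3
Acc 7: bank1 row4 -> MISS (open row4); precharges=4
Acc 8: bank0 row4 -> MISS (open row4); precharges=5
Acc 9: bank2 row4 -> HIT
Acc 10: bank0 row4 -> HIT
Acc 11: bank2 row1 -> MISS (open row1); precharges=6
Acc 12: bank0 row4 -> HIT
Acc 13: bank0 row3 -> MISS (open row3); precharges=7
Acc 14: bank1 row3 -> MISS (open row3); precharges=8

Answer: M M M M M M M M H H M H M M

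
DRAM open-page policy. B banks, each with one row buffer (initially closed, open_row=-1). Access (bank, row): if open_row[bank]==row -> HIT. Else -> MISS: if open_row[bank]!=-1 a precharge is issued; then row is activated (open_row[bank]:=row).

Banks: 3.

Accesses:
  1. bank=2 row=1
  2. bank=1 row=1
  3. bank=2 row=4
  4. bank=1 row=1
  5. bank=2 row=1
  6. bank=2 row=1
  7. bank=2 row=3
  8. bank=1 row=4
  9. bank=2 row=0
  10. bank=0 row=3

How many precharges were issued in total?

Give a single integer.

Acc 1: bank2 row1 -> MISS (open row1); precharges=0
Acc 2: bank1 row1 -> MISS (open row1); precharges=0
Acc 3: bank2 row4 -> MISS (open row4); precharges=1
Acc 4: bank1 row1 -> HIT
Acc 5: bank2 row1 -> MISS (open row1); precharges=2
Acc 6: bank2 row1 -> HIT
Acc 7: bank2 row3 -> MISS (open row3); precharges=3
Acc 8: bank1 row4 -> MISS (open row4); precharges=4
Acc 9: bank2 row0 -> MISS (open row0); precharges=5
Acc 10: bank0 row3 -> MISS (open row3); precharges=5

Answer: 5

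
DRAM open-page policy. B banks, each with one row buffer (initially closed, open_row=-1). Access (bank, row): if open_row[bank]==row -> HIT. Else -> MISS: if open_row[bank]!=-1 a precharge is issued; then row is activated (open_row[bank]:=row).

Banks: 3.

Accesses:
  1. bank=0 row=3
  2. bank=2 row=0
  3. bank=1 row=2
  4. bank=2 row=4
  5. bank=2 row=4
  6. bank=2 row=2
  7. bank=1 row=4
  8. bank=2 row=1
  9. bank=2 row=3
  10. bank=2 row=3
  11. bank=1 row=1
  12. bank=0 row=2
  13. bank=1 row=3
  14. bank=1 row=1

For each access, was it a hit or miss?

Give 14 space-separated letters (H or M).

Acc 1: bank0 row3 -> MISS (open row3); precharges=0
Acc 2: bank2 row0 -> MISS (open row0); precharges=0
Acc 3: bank1 row2 -> MISS (open row2); precharges=0
Acc 4: bank2 row4 -> MISS (open row4); precharges=1
Acc 5: bank2 row4 -> HIT
Acc 6: bank2 row2 -> MISS (open row2); precharges=2
Acc 7: bank1 row4 -> MISS (open row4); precharges=3
Acc 8: bank2 row1 -> MISS (open row1); precharges=4
Acc 9: bank2 row3 -> MISS (open row3); precharges=5
Acc 10: bank2 row3 -> HIT
Acc 11: bank1 row1 -> MISS (open row1); precharges=6
Acc 12: bank0 row2 -> MISS (open row2); precharges=7
Acc 13: bank1 row3 -> MISS (open row3); precharges=8
Acc 14: bank1 row1 -> MISS (open row1); precharges=9

Answer: M M M M H M M M M H M M M M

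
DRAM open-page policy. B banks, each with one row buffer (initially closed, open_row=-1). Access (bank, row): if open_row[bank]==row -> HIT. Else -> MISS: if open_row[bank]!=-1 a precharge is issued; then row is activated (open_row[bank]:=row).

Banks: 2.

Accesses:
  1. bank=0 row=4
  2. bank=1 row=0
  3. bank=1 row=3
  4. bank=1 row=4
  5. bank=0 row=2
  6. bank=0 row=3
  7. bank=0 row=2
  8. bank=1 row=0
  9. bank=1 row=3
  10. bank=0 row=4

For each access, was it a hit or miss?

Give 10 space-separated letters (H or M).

Answer: M M M M M M M M M M

Derivation:
Acc 1: bank0 row4 -> MISS (open row4); precharges=0
Acc 2: bank1 row0 -> MISS (open row0); precharges=0
Acc 3: bank1 row3 -> MISS (open row3); precharges=1
Acc 4: bank1 row4 -> MISS (open row4); precharges=2
Acc 5: bank0 row2 -> MISS (open row2); precharges=3
Acc 6: bank0 row3 -> MISS (open row3); precharges=4
Acc 7: bank0 row2 -> MISS (open row2); precharges=5
Acc 8: bank1 row0 -> MISS (open row0); precharges=6
Acc 9: bank1 row3 -> MISS (open row3); precharges=7
Acc 10: bank0 row4 -> MISS (open row4); precharges=8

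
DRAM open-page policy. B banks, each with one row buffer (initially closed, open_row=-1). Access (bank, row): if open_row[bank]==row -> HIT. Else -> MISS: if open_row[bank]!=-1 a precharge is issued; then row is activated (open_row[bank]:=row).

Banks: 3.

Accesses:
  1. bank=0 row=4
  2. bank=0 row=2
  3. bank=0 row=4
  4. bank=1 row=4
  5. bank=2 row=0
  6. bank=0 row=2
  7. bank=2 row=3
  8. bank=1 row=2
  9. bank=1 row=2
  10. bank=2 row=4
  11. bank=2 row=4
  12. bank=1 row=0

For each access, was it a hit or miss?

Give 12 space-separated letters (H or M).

Answer: M M M M M M M M H M H M

Derivation:
Acc 1: bank0 row4 -> MISS (open row4); precharges=0
Acc 2: bank0 row2 -> MISS (open row2); precharges=1
Acc 3: bank0 row4 -> MISS (open row4); precharges=2
Acc 4: bank1 row4 -> MISS (open row4); precharges=2
Acc 5: bank2 row0 -> MISS (open row0); precharges=2
Acc 6: bank0 row2 -> MISS (open row2); precharges=3
Acc 7: bank2 row3 -> MISS (open row3); precharges=4
Acc 8: bank1 row2 -> MISS (open row2); precharges=5
Acc 9: bank1 row2 -> HIT
Acc 10: bank2 row4 -> MISS (open row4); precharges=6
Acc 11: bank2 row4 -> HIT
Acc 12: bank1 row0 -> MISS (open row0); precharges=7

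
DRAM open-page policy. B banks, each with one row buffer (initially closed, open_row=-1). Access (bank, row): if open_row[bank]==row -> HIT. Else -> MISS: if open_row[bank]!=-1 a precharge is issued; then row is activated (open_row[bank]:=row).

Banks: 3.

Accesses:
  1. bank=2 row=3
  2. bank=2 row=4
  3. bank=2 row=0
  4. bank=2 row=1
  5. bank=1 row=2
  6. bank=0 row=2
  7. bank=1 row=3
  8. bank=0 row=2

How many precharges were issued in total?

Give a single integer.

Answer: 4

Derivation:
Acc 1: bank2 row3 -> MISS (open row3); precharges=0
Acc 2: bank2 row4 -> MISS (open row4); precharges=1
Acc 3: bank2 row0 -> MISS (open row0); precharges=2
Acc 4: bank2 row1 -> MISS (open row1); precharges=3
Acc 5: bank1 row2 -> MISS (open row2); precharges=3
Acc 6: bank0 row2 -> MISS (open row2); precharges=3
Acc 7: bank1 row3 -> MISS (open row3); precharges=4
Acc 8: bank0 row2 -> HIT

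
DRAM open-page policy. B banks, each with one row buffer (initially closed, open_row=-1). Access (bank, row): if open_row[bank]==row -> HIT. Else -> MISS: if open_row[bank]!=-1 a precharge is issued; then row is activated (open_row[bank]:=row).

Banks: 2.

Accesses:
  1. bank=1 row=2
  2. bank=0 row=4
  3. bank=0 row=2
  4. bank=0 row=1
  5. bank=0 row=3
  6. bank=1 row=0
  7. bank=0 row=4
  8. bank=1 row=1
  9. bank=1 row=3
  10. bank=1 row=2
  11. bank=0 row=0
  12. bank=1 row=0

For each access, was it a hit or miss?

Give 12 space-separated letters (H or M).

Answer: M M M M M M M M M M M M

Derivation:
Acc 1: bank1 row2 -> MISS (open row2); precharges=0
Acc 2: bank0 row4 -> MISS (open row4); precharges=0
Acc 3: bank0 row2 -> MISS (open row2); precharges=1
Acc 4: bank0 row1 -> MISS (open row1); precharges=2
Acc 5: bank0 row3 -> MISS (open row3); precharges=3
Acc 6: bank1 row0 -> MISS (open row0); precharges=4
Acc 7: bank0 row4 -> MISS (open row4); precharges=5
Acc 8: bank1 row1 -> MISS (open row1); precharges=6
Acc 9: bank1 row3 -> MISS (open row3); precharges=7
Acc 10: bank1 row2 -> MISS (open row2); precharges=8
Acc 11: bank0 row0 -> MISS (open row0); precharges=9
Acc 12: bank1 row0 -> MISS (open row0); precharges=10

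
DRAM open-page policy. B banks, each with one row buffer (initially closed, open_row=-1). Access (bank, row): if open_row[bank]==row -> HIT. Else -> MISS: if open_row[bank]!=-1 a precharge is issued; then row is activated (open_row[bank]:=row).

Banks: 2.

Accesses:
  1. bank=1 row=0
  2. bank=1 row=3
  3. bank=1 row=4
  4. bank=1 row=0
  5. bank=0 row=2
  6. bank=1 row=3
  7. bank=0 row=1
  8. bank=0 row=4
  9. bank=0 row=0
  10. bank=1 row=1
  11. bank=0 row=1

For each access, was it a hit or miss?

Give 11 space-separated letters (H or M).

Acc 1: bank1 row0 -> MISS (open row0); precharges=0
Acc 2: bank1 row3 -> MISS (open row3); precharges=1
Acc 3: bank1 row4 -> MISS (open row4); precharges=2
Acc 4: bank1 row0 -> MISS (open row0); precharges=3
Acc 5: bank0 row2 -> MISS (open row2); precharges=3
Acc 6: bank1 row3 -> MISS (open row3); precharges=4
Acc 7: bank0 row1 -> MISS (open row1); precharges=5
Acc 8: bank0 row4 -> MISS (open row4); precharges=6
Acc 9: bank0 row0 -> MISS (open row0); precharges=7
Acc 10: bank1 row1 -> MISS (open row1); precharges=8
Acc 11: bank0 row1 -> MISS (open row1); precharges=9

Answer: M M M M M M M M M M M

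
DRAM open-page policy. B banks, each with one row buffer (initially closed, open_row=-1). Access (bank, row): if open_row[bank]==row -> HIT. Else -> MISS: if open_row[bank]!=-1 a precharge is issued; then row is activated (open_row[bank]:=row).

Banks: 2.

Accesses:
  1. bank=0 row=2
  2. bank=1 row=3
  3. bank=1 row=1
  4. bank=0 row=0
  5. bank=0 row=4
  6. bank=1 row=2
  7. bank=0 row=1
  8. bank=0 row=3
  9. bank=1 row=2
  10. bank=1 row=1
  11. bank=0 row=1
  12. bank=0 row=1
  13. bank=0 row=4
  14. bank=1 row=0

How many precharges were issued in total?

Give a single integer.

Acc 1: bank0 row2 -> MISS (open row2); precharges=0
Acc 2: bank1 row3 -> MISS (open row3); precharges=0
Acc 3: bank1 row1 -> MISS (open row1); precharges=1
Acc 4: bank0 row0 -> MISS (open row0); precharges=2
Acc 5: bank0 row4 -> MISS (open row4); precharges=3
Acc 6: bank1 row2 -> MISS (open row2); precharges=4
Acc 7: bank0 row1 -> MISS (open row1); precharges=5
Acc 8: bank0 row3 -> MISS (open row3); precharges=6
Acc 9: bank1 row2 -> HIT
Acc 10: bank1 row1 -> MISS (open row1); precharges=7
Acc 11: bank0 row1 -> MISS (open row1); precharges=8
Acc 12: bank0 row1 -> HIT
Acc 13: bank0 row4 -> MISS (open row4); precharges=9
Acc 14: bank1 row0 -> MISS (open row0); precharges=10

Answer: 10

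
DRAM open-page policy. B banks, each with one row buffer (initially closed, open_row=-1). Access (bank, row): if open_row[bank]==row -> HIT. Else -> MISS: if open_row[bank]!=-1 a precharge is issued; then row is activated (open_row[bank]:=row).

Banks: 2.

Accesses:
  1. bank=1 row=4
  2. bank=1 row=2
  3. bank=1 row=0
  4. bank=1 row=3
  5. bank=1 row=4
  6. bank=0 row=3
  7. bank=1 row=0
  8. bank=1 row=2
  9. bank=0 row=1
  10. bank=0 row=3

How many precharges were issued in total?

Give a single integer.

Acc 1: bank1 row4 -> MISS (open row4); precharges=0
Acc 2: bank1 row2 -> MISS (open row2); precharges=1
Acc 3: bank1 row0 -> MISS (open row0); precharges=2
Acc 4: bank1 row3 -> MISS (open row3); precharges=3
Acc 5: bank1 row4 -> MISS (open row4); precharges=4
Acc 6: bank0 row3 -> MISS (open row3); precharges=4
Acc 7: bank1 row0 -> MISS (open row0); precharges=5
Acc 8: bank1 row2 -> MISS (open row2); precharges=6
Acc 9: bank0 row1 -> MISS (open row1); precharges=7
Acc 10: bank0 row3 -> MISS (open row3); precharges=8

Answer: 8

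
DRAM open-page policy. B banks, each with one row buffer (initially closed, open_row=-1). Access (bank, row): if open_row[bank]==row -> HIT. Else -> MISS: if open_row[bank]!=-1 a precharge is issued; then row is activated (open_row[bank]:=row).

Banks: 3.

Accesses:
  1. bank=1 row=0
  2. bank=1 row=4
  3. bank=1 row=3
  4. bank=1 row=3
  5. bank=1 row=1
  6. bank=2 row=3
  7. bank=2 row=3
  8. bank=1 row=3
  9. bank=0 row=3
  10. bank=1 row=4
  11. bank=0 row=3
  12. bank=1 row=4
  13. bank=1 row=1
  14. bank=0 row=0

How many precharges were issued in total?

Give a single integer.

Acc 1: bank1 row0 -> MISS (open row0); precharges=0
Acc 2: bank1 row4 -> MISS (open row4); precharges=1
Acc 3: bank1 row3 -> MISS (open row3); precharges=2
Acc 4: bank1 row3 -> HIT
Acc 5: bank1 row1 -> MISS (open row1); precharges=3
Acc 6: bank2 row3 -> MISS (open row3); precharges=3
Acc 7: bank2 row3 -> HIT
Acc 8: bank1 row3 -> MISS (open row3); precharges=4
Acc 9: bank0 row3 -> MISS (open row3); precharges=4
Acc 10: bank1 row4 -> MISS (open row4); precharges=5
Acc 11: bank0 row3 -> HIT
Acc 12: bank1 row4 -> HIT
Acc 13: bank1 row1 -> MISS (open row1); precharges=6
Acc 14: bank0 row0 -> MISS (open row0); precharges=7

Answer: 7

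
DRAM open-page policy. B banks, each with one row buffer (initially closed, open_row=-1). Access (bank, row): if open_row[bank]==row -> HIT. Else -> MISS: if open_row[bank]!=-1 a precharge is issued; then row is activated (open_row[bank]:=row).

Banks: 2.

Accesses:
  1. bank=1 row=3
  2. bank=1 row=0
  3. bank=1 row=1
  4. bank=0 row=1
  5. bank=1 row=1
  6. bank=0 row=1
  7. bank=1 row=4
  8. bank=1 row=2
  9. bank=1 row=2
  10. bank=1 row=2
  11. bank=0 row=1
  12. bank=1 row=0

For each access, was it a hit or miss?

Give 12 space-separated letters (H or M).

Answer: M M M M H H M M H H H M

Derivation:
Acc 1: bank1 row3 -> MISS (open row3); precharges=0
Acc 2: bank1 row0 -> MISS (open row0); precharges=1
Acc 3: bank1 row1 -> MISS (open row1); precharges=2
Acc 4: bank0 row1 -> MISS (open row1); precharges=2
Acc 5: bank1 row1 -> HIT
Acc 6: bank0 row1 -> HIT
Acc 7: bank1 row4 -> MISS (open row4); precharges=3
Acc 8: bank1 row2 -> MISS (open row2); precharges=4
Acc 9: bank1 row2 -> HIT
Acc 10: bank1 row2 -> HIT
Acc 11: bank0 row1 -> HIT
Acc 12: bank1 row0 -> MISS (open row0); precharges=5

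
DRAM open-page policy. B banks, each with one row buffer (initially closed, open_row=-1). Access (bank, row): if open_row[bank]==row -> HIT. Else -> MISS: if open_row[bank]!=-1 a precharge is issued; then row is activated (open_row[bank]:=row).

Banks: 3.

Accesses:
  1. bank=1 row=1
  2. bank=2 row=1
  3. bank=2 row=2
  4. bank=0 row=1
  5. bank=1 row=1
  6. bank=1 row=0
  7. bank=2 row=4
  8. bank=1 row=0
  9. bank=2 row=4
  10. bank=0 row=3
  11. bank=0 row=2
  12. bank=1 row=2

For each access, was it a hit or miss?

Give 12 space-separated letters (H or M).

Answer: M M M M H M M H H M M M

Derivation:
Acc 1: bank1 row1 -> MISS (open row1); precharges=0
Acc 2: bank2 row1 -> MISS (open row1); precharges=0
Acc 3: bank2 row2 -> MISS (open row2); precharges=1
Acc 4: bank0 row1 -> MISS (open row1); precharges=1
Acc 5: bank1 row1 -> HIT
Acc 6: bank1 row0 -> MISS (open row0); precharges=2
Acc 7: bank2 row4 -> MISS (open row4); precharges=3
Acc 8: bank1 row0 -> HIT
Acc 9: bank2 row4 -> HIT
Acc 10: bank0 row3 -> MISS (open row3); precharges=4
Acc 11: bank0 row2 -> MISS (open row2); precharges=5
Acc 12: bank1 row2 -> MISS (open row2); precharges=6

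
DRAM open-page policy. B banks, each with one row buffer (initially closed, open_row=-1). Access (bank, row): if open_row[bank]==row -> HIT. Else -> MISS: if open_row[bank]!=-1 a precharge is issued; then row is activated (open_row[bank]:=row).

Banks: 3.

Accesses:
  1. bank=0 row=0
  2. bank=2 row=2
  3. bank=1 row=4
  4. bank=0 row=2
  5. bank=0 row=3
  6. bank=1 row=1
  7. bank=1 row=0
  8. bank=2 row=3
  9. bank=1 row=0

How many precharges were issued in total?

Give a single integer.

Acc 1: bank0 row0 -> MISS (open row0); precharges=0
Acc 2: bank2 row2 -> MISS (open row2); precharges=0
Acc 3: bank1 row4 -> MISS (open row4); precharges=0
Acc 4: bank0 row2 -> MISS (open row2); precharges=1
Acc 5: bank0 row3 -> MISS (open row3); precharges=2
Acc 6: bank1 row1 -> MISS (open row1); precharges=3
Acc 7: bank1 row0 -> MISS (open row0); precharges=4
Acc 8: bank2 row3 -> MISS (open row3); precharges=5
Acc 9: bank1 row0 -> HIT

Answer: 5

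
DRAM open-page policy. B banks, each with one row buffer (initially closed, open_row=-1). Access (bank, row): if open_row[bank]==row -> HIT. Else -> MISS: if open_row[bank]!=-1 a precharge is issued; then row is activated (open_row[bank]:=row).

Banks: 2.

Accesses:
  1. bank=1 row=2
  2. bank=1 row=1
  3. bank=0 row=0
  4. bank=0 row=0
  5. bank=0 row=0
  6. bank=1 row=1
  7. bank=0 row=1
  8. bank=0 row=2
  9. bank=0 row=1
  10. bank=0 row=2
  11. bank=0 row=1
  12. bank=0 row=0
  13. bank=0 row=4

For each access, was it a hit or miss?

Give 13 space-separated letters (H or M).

Acc 1: bank1 row2 -> MISS (open row2); precharges=0
Acc 2: bank1 row1 -> MISS (open row1); precharges=1
Acc 3: bank0 row0 -> MISS (open row0); precharges=1
Acc 4: bank0 row0 -> HIT
Acc 5: bank0 row0 -> HIT
Acc 6: bank1 row1 -> HIT
Acc 7: bank0 row1 -> MISS (open row1); precharges=2
Acc 8: bank0 row2 -> MISS (open row2); precharges=3
Acc 9: bank0 row1 -> MISS (open row1); precharges=4
Acc 10: bank0 row2 -> MISS (open row2); precharges=5
Acc 11: bank0 row1 -> MISS (open row1); precharges=6
Acc 12: bank0 row0 -> MISS (open row0); precharges=7
Acc 13: bank0 row4 -> MISS (open row4); precharges=8

Answer: M M M H H H M M M M M M M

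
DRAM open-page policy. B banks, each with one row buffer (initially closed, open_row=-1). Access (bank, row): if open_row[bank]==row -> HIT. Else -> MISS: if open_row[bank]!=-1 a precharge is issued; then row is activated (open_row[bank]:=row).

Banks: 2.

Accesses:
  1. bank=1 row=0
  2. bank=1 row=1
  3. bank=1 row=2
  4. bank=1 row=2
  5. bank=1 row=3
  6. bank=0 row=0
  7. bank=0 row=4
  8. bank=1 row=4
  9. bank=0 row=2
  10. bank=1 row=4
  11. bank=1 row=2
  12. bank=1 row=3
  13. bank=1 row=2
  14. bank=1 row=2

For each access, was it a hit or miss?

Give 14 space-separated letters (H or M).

Acc 1: bank1 row0 -> MISS (open row0); precharges=0
Acc 2: bank1 row1 -> MISS (open row1); precharges=1
Acc 3: bank1 row2 -> MISS (open row2); precharges=2
Acc 4: bank1 row2 -> HIT
Acc 5: bank1 row3 -> MISS (open row3); precharges=3
Acc 6: bank0 row0 -> MISS (open row0); precharges=3
Acc 7: bank0 row4 -> MISS (open row4); precharges=4
Acc 8: bank1 row4 -> MISS (open row4); precharges=5
Acc 9: bank0 row2 -> MISS (open row2); precharges=6
Acc 10: bank1 row4 -> HIT
Acc 11: bank1 row2 -> MISS (open row2); precharges=7
Acc 12: bank1 row3 -> MISS (open row3); precharges=8
Acc 13: bank1 row2 -> MISS (open row2); precharges=9
Acc 14: bank1 row2 -> HIT

Answer: M M M H M M M M M H M M M H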